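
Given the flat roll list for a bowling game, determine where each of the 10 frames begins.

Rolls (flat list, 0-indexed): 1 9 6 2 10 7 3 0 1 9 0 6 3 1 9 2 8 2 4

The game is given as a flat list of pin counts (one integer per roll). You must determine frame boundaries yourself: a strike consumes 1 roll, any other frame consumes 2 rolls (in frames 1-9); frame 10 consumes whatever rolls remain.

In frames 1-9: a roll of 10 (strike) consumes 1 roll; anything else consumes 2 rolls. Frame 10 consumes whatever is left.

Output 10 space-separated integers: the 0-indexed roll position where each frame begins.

Frame 1 starts at roll index 0: rolls=1,9 (sum=10), consumes 2 rolls
Frame 2 starts at roll index 2: rolls=6,2 (sum=8), consumes 2 rolls
Frame 3 starts at roll index 4: roll=10 (strike), consumes 1 roll
Frame 4 starts at roll index 5: rolls=7,3 (sum=10), consumes 2 rolls
Frame 5 starts at roll index 7: rolls=0,1 (sum=1), consumes 2 rolls
Frame 6 starts at roll index 9: rolls=9,0 (sum=9), consumes 2 rolls
Frame 7 starts at roll index 11: rolls=6,3 (sum=9), consumes 2 rolls
Frame 8 starts at roll index 13: rolls=1,9 (sum=10), consumes 2 rolls
Frame 9 starts at roll index 15: rolls=2,8 (sum=10), consumes 2 rolls
Frame 10 starts at roll index 17: 2 remaining rolls

Answer: 0 2 4 5 7 9 11 13 15 17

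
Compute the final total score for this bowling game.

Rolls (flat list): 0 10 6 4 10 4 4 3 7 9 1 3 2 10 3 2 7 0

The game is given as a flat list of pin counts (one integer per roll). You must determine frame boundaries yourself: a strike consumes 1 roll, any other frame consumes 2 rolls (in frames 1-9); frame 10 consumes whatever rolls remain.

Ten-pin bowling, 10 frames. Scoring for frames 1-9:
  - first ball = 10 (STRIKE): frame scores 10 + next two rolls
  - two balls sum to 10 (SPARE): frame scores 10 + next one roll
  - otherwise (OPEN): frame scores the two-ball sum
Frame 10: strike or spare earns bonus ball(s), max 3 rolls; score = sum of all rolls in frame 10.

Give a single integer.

Answer: 126

Derivation:
Frame 1: SPARE (0+10=10). 10 + next roll (6) = 16. Cumulative: 16
Frame 2: SPARE (6+4=10). 10 + next roll (10) = 20. Cumulative: 36
Frame 3: STRIKE. 10 + next two rolls (4+4) = 18. Cumulative: 54
Frame 4: OPEN (4+4=8). Cumulative: 62
Frame 5: SPARE (3+7=10). 10 + next roll (9) = 19. Cumulative: 81
Frame 6: SPARE (9+1=10). 10 + next roll (3) = 13. Cumulative: 94
Frame 7: OPEN (3+2=5). Cumulative: 99
Frame 8: STRIKE. 10 + next two rolls (3+2) = 15. Cumulative: 114
Frame 9: OPEN (3+2=5). Cumulative: 119
Frame 10: OPEN. Sum of all frame-10 rolls (7+0) = 7. Cumulative: 126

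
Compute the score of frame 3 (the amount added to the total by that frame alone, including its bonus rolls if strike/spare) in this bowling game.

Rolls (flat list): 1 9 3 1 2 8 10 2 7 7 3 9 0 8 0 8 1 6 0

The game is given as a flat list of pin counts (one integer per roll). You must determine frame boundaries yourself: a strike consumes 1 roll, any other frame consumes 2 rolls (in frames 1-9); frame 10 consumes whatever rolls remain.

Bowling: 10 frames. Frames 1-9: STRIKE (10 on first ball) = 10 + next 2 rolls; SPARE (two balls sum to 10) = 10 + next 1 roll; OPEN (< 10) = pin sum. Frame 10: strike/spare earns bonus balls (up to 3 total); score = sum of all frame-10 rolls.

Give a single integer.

Answer: 20

Derivation:
Frame 1: SPARE (1+9=10). 10 + next roll (3) = 13. Cumulative: 13
Frame 2: OPEN (3+1=4). Cumulative: 17
Frame 3: SPARE (2+8=10). 10 + next roll (10) = 20. Cumulative: 37
Frame 4: STRIKE. 10 + next two rolls (2+7) = 19. Cumulative: 56
Frame 5: OPEN (2+7=9). Cumulative: 65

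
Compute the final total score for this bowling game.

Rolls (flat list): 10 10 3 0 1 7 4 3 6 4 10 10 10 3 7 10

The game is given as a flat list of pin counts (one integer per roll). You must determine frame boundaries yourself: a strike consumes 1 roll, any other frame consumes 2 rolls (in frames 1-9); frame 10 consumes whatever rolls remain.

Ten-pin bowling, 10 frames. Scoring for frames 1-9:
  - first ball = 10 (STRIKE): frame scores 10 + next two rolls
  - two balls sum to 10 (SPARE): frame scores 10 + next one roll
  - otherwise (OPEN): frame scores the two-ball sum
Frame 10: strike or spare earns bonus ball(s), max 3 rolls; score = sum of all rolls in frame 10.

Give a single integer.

Answer: 167

Derivation:
Frame 1: STRIKE. 10 + next two rolls (10+3) = 23. Cumulative: 23
Frame 2: STRIKE. 10 + next two rolls (3+0) = 13. Cumulative: 36
Frame 3: OPEN (3+0=3). Cumulative: 39
Frame 4: OPEN (1+7=8). Cumulative: 47
Frame 5: OPEN (4+3=7). Cumulative: 54
Frame 6: SPARE (6+4=10). 10 + next roll (10) = 20. Cumulative: 74
Frame 7: STRIKE. 10 + next two rolls (10+10) = 30. Cumulative: 104
Frame 8: STRIKE. 10 + next two rolls (10+3) = 23. Cumulative: 127
Frame 9: STRIKE. 10 + next two rolls (3+7) = 20. Cumulative: 147
Frame 10: SPARE. Sum of all frame-10 rolls (3+7+10) = 20. Cumulative: 167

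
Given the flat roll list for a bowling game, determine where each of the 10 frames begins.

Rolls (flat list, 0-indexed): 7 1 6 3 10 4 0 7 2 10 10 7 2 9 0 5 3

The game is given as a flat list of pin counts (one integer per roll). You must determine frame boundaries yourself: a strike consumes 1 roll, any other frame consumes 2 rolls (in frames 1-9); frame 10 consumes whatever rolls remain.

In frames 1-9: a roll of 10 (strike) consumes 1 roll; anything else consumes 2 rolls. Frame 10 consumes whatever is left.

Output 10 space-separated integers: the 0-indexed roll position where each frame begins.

Frame 1 starts at roll index 0: rolls=7,1 (sum=8), consumes 2 rolls
Frame 2 starts at roll index 2: rolls=6,3 (sum=9), consumes 2 rolls
Frame 3 starts at roll index 4: roll=10 (strike), consumes 1 roll
Frame 4 starts at roll index 5: rolls=4,0 (sum=4), consumes 2 rolls
Frame 5 starts at roll index 7: rolls=7,2 (sum=9), consumes 2 rolls
Frame 6 starts at roll index 9: roll=10 (strike), consumes 1 roll
Frame 7 starts at roll index 10: roll=10 (strike), consumes 1 roll
Frame 8 starts at roll index 11: rolls=7,2 (sum=9), consumes 2 rolls
Frame 9 starts at roll index 13: rolls=9,0 (sum=9), consumes 2 rolls
Frame 10 starts at roll index 15: 2 remaining rolls

Answer: 0 2 4 5 7 9 10 11 13 15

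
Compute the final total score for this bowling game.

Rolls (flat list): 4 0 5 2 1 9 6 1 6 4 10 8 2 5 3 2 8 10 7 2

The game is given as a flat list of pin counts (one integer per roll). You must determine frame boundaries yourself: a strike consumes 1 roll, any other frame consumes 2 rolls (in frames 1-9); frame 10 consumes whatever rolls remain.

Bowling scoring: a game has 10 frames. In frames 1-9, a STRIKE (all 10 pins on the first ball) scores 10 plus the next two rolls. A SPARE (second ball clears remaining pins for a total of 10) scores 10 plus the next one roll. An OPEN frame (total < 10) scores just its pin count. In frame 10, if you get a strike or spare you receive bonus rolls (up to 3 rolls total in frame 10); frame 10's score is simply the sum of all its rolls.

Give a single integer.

Answer: 136

Derivation:
Frame 1: OPEN (4+0=4). Cumulative: 4
Frame 2: OPEN (5+2=7). Cumulative: 11
Frame 3: SPARE (1+9=10). 10 + next roll (6) = 16. Cumulative: 27
Frame 4: OPEN (6+1=7). Cumulative: 34
Frame 5: SPARE (6+4=10). 10 + next roll (10) = 20. Cumulative: 54
Frame 6: STRIKE. 10 + next two rolls (8+2) = 20. Cumulative: 74
Frame 7: SPARE (8+2=10). 10 + next roll (5) = 15. Cumulative: 89
Frame 8: OPEN (5+3=8). Cumulative: 97
Frame 9: SPARE (2+8=10). 10 + next roll (10) = 20. Cumulative: 117
Frame 10: STRIKE. Sum of all frame-10 rolls (10+7+2) = 19. Cumulative: 136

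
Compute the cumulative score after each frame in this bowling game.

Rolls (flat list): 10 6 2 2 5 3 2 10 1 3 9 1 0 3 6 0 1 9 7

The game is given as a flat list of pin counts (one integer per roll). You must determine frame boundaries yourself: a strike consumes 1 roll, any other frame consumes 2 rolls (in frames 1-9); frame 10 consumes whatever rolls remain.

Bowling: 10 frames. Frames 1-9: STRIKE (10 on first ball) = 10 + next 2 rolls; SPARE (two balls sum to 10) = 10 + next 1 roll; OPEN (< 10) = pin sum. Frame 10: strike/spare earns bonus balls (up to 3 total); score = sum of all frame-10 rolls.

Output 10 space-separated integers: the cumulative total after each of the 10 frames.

Frame 1: STRIKE. 10 + next two rolls (6+2) = 18. Cumulative: 18
Frame 2: OPEN (6+2=8). Cumulative: 26
Frame 3: OPEN (2+5=7). Cumulative: 33
Frame 4: OPEN (3+2=5). Cumulative: 38
Frame 5: STRIKE. 10 + next two rolls (1+3) = 14. Cumulative: 52
Frame 6: OPEN (1+3=4). Cumulative: 56
Frame 7: SPARE (9+1=10). 10 + next roll (0) = 10. Cumulative: 66
Frame 8: OPEN (0+3=3). Cumulative: 69
Frame 9: OPEN (6+0=6). Cumulative: 75
Frame 10: SPARE. Sum of all frame-10 rolls (1+9+7) = 17. Cumulative: 92

Answer: 18 26 33 38 52 56 66 69 75 92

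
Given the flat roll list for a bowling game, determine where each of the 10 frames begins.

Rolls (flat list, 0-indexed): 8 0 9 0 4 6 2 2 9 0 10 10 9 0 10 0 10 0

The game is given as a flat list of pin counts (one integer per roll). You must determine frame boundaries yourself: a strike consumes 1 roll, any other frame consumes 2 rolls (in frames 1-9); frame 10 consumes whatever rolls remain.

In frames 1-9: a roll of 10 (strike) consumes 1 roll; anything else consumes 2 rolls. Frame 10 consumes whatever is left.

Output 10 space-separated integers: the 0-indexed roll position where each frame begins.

Frame 1 starts at roll index 0: rolls=8,0 (sum=8), consumes 2 rolls
Frame 2 starts at roll index 2: rolls=9,0 (sum=9), consumes 2 rolls
Frame 3 starts at roll index 4: rolls=4,6 (sum=10), consumes 2 rolls
Frame 4 starts at roll index 6: rolls=2,2 (sum=4), consumes 2 rolls
Frame 5 starts at roll index 8: rolls=9,0 (sum=9), consumes 2 rolls
Frame 6 starts at roll index 10: roll=10 (strike), consumes 1 roll
Frame 7 starts at roll index 11: roll=10 (strike), consumes 1 roll
Frame 8 starts at roll index 12: rolls=9,0 (sum=9), consumes 2 rolls
Frame 9 starts at roll index 14: roll=10 (strike), consumes 1 roll
Frame 10 starts at roll index 15: 3 remaining rolls

Answer: 0 2 4 6 8 10 11 12 14 15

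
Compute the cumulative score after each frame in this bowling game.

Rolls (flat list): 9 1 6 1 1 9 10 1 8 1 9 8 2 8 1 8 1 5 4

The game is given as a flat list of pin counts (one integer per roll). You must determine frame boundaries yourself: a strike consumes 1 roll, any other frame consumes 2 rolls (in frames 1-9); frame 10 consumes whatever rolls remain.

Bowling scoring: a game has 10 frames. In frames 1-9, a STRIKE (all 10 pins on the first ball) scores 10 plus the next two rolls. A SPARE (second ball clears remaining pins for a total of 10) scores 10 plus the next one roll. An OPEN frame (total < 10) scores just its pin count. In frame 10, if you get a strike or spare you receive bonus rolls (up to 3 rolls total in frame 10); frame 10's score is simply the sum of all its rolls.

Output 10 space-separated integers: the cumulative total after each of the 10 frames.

Frame 1: SPARE (9+1=10). 10 + next roll (6) = 16. Cumulative: 16
Frame 2: OPEN (6+1=7). Cumulative: 23
Frame 3: SPARE (1+9=10). 10 + next roll (10) = 20. Cumulative: 43
Frame 4: STRIKE. 10 + next two rolls (1+8) = 19. Cumulative: 62
Frame 5: OPEN (1+8=9). Cumulative: 71
Frame 6: SPARE (1+9=10). 10 + next roll (8) = 18. Cumulative: 89
Frame 7: SPARE (8+2=10). 10 + next roll (8) = 18. Cumulative: 107
Frame 8: OPEN (8+1=9). Cumulative: 116
Frame 9: OPEN (8+1=9). Cumulative: 125
Frame 10: OPEN. Sum of all frame-10 rolls (5+4) = 9. Cumulative: 134

Answer: 16 23 43 62 71 89 107 116 125 134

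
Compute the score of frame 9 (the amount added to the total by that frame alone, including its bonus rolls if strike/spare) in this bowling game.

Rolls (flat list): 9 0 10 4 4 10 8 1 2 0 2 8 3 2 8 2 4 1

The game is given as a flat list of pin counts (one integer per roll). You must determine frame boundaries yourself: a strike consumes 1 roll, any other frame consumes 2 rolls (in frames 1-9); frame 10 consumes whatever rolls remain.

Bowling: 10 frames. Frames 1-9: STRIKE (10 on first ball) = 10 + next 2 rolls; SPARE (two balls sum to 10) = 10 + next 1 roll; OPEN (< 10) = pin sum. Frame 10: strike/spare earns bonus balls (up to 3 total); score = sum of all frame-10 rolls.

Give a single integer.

Answer: 14

Derivation:
Frame 1: OPEN (9+0=9). Cumulative: 9
Frame 2: STRIKE. 10 + next two rolls (4+4) = 18. Cumulative: 27
Frame 3: OPEN (4+4=8). Cumulative: 35
Frame 4: STRIKE. 10 + next two rolls (8+1) = 19. Cumulative: 54
Frame 5: OPEN (8+1=9). Cumulative: 63
Frame 6: OPEN (2+0=2). Cumulative: 65
Frame 7: SPARE (2+8=10). 10 + next roll (3) = 13. Cumulative: 78
Frame 8: OPEN (3+2=5). Cumulative: 83
Frame 9: SPARE (8+2=10). 10 + next roll (4) = 14. Cumulative: 97
Frame 10: OPEN. Sum of all frame-10 rolls (4+1) = 5. Cumulative: 102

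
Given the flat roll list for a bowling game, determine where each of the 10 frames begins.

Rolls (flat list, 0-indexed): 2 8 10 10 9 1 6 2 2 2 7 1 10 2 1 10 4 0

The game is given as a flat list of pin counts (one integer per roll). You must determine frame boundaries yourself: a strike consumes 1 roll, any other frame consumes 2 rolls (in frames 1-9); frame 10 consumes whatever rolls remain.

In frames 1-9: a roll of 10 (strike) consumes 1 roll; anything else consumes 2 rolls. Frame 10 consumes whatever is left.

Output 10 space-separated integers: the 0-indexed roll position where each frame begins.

Answer: 0 2 3 4 6 8 10 12 13 15

Derivation:
Frame 1 starts at roll index 0: rolls=2,8 (sum=10), consumes 2 rolls
Frame 2 starts at roll index 2: roll=10 (strike), consumes 1 roll
Frame 3 starts at roll index 3: roll=10 (strike), consumes 1 roll
Frame 4 starts at roll index 4: rolls=9,1 (sum=10), consumes 2 rolls
Frame 5 starts at roll index 6: rolls=6,2 (sum=8), consumes 2 rolls
Frame 6 starts at roll index 8: rolls=2,2 (sum=4), consumes 2 rolls
Frame 7 starts at roll index 10: rolls=7,1 (sum=8), consumes 2 rolls
Frame 8 starts at roll index 12: roll=10 (strike), consumes 1 roll
Frame 9 starts at roll index 13: rolls=2,1 (sum=3), consumes 2 rolls
Frame 10 starts at roll index 15: 3 remaining rolls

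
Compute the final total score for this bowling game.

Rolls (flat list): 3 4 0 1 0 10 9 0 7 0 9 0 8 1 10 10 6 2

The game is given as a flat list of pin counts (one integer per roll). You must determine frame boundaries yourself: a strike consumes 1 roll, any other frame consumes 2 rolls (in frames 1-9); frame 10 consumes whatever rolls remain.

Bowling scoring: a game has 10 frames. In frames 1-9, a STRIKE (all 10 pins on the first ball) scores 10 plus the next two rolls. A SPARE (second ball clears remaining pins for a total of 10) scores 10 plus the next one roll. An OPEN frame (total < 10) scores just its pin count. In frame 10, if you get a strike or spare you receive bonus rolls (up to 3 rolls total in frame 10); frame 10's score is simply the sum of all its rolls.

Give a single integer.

Answer: 113

Derivation:
Frame 1: OPEN (3+4=7). Cumulative: 7
Frame 2: OPEN (0+1=1). Cumulative: 8
Frame 3: SPARE (0+10=10). 10 + next roll (9) = 19. Cumulative: 27
Frame 4: OPEN (9+0=9). Cumulative: 36
Frame 5: OPEN (7+0=7). Cumulative: 43
Frame 6: OPEN (9+0=9). Cumulative: 52
Frame 7: OPEN (8+1=9). Cumulative: 61
Frame 8: STRIKE. 10 + next two rolls (10+6) = 26. Cumulative: 87
Frame 9: STRIKE. 10 + next two rolls (6+2) = 18. Cumulative: 105
Frame 10: OPEN. Sum of all frame-10 rolls (6+2) = 8. Cumulative: 113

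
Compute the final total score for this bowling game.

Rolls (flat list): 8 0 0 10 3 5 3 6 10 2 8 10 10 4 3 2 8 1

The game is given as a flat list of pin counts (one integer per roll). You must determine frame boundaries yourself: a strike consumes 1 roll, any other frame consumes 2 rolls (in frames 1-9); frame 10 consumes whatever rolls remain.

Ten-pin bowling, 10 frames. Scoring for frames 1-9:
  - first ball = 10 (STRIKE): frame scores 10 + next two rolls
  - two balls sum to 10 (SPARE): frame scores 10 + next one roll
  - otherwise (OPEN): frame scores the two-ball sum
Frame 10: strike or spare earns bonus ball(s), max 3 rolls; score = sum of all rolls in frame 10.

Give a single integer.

Answer: 137

Derivation:
Frame 1: OPEN (8+0=8). Cumulative: 8
Frame 2: SPARE (0+10=10). 10 + next roll (3) = 13. Cumulative: 21
Frame 3: OPEN (3+5=8). Cumulative: 29
Frame 4: OPEN (3+6=9). Cumulative: 38
Frame 5: STRIKE. 10 + next two rolls (2+8) = 20. Cumulative: 58
Frame 6: SPARE (2+8=10). 10 + next roll (10) = 20. Cumulative: 78
Frame 7: STRIKE. 10 + next two rolls (10+4) = 24. Cumulative: 102
Frame 8: STRIKE. 10 + next two rolls (4+3) = 17. Cumulative: 119
Frame 9: OPEN (4+3=7). Cumulative: 126
Frame 10: SPARE. Sum of all frame-10 rolls (2+8+1) = 11. Cumulative: 137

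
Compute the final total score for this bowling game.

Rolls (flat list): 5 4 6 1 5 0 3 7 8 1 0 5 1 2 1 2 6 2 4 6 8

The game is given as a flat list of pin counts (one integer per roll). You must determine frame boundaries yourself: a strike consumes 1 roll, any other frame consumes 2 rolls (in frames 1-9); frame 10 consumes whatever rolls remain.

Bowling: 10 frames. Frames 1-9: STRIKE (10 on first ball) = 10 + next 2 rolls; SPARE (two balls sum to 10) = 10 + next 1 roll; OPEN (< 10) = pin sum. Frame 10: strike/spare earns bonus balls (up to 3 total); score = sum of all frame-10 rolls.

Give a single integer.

Answer: 85

Derivation:
Frame 1: OPEN (5+4=9). Cumulative: 9
Frame 2: OPEN (6+1=7). Cumulative: 16
Frame 3: OPEN (5+0=5). Cumulative: 21
Frame 4: SPARE (3+7=10). 10 + next roll (8) = 18. Cumulative: 39
Frame 5: OPEN (8+1=9). Cumulative: 48
Frame 6: OPEN (0+5=5). Cumulative: 53
Frame 7: OPEN (1+2=3). Cumulative: 56
Frame 8: OPEN (1+2=3). Cumulative: 59
Frame 9: OPEN (6+2=8). Cumulative: 67
Frame 10: SPARE. Sum of all frame-10 rolls (4+6+8) = 18. Cumulative: 85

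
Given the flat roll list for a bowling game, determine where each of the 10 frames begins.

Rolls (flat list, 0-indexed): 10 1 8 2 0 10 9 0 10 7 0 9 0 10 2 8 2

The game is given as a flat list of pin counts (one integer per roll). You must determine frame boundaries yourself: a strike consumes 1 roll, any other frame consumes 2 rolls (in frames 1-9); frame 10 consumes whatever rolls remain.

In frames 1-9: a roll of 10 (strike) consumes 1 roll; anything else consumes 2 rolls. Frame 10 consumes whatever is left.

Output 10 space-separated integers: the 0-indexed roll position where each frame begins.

Answer: 0 1 3 5 6 8 9 11 13 14

Derivation:
Frame 1 starts at roll index 0: roll=10 (strike), consumes 1 roll
Frame 2 starts at roll index 1: rolls=1,8 (sum=9), consumes 2 rolls
Frame 3 starts at roll index 3: rolls=2,0 (sum=2), consumes 2 rolls
Frame 4 starts at roll index 5: roll=10 (strike), consumes 1 roll
Frame 5 starts at roll index 6: rolls=9,0 (sum=9), consumes 2 rolls
Frame 6 starts at roll index 8: roll=10 (strike), consumes 1 roll
Frame 7 starts at roll index 9: rolls=7,0 (sum=7), consumes 2 rolls
Frame 8 starts at roll index 11: rolls=9,0 (sum=9), consumes 2 rolls
Frame 9 starts at roll index 13: roll=10 (strike), consumes 1 roll
Frame 10 starts at roll index 14: 3 remaining rolls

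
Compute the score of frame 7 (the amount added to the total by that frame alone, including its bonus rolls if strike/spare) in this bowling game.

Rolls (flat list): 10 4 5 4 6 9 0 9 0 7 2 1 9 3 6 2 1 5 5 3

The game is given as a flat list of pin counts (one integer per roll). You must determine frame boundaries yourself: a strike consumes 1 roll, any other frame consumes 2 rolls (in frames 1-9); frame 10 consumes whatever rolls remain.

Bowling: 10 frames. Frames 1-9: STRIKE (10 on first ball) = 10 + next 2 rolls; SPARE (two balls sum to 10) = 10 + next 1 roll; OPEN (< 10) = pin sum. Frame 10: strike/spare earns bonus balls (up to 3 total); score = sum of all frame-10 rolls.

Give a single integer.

Answer: 13

Derivation:
Frame 1: STRIKE. 10 + next two rolls (4+5) = 19. Cumulative: 19
Frame 2: OPEN (4+5=9). Cumulative: 28
Frame 3: SPARE (4+6=10). 10 + next roll (9) = 19. Cumulative: 47
Frame 4: OPEN (9+0=9). Cumulative: 56
Frame 5: OPEN (9+0=9). Cumulative: 65
Frame 6: OPEN (7+2=9). Cumulative: 74
Frame 7: SPARE (1+9=10). 10 + next roll (3) = 13. Cumulative: 87
Frame 8: OPEN (3+6=9). Cumulative: 96
Frame 9: OPEN (2+1=3). Cumulative: 99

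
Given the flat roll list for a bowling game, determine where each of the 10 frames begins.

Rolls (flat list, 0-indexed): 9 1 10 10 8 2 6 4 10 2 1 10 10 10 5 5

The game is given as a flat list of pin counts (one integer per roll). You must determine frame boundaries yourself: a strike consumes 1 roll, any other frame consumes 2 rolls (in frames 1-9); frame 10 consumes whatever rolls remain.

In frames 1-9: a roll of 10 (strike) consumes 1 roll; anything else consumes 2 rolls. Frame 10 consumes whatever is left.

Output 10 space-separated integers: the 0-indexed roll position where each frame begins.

Frame 1 starts at roll index 0: rolls=9,1 (sum=10), consumes 2 rolls
Frame 2 starts at roll index 2: roll=10 (strike), consumes 1 roll
Frame 3 starts at roll index 3: roll=10 (strike), consumes 1 roll
Frame 4 starts at roll index 4: rolls=8,2 (sum=10), consumes 2 rolls
Frame 5 starts at roll index 6: rolls=6,4 (sum=10), consumes 2 rolls
Frame 6 starts at roll index 8: roll=10 (strike), consumes 1 roll
Frame 7 starts at roll index 9: rolls=2,1 (sum=3), consumes 2 rolls
Frame 8 starts at roll index 11: roll=10 (strike), consumes 1 roll
Frame 9 starts at roll index 12: roll=10 (strike), consumes 1 roll
Frame 10 starts at roll index 13: 3 remaining rolls

Answer: 0 2 3 4 6 8 9 11 12 13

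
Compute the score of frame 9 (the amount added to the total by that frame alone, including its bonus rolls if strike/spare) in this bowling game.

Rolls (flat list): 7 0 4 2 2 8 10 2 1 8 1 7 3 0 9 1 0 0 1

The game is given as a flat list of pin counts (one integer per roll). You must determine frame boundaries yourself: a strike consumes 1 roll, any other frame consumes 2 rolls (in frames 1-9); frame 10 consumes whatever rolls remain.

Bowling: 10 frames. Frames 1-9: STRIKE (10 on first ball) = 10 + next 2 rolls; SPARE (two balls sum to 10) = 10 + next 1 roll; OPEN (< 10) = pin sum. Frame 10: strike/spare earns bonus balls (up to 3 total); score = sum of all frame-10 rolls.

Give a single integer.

Answer: 1

Derivation:
Frame 1: OPEN (7+0=7). Cumulative: 7
Frame 2: OPEN (4+2=6). Cumulative: 13
Frame 3: SPARE (2+8=10). 10 + next roll (10) = 20. Cumulative: 33
Frame 4: STRIKE. 10 + next two rolls (2+1) = 13. Cumulative: 46
Frame 5: OPEN (2+1=3). Cumulative: 49
Frame 6: OPEN (8+1=9). Cumulative: 58
Frame 7: SPARE (7+3=10). 10 + next roll (0) = 10. Cumulative: 68
Frame 8: OPEN (0+9=9). Cumulative: 77
Frame 9: OPEN (1+0=1). Cumulative: 78
Frame 10: OPEN. Sum of all frame-10 rolls (0+1) = 1. Cumulative: 79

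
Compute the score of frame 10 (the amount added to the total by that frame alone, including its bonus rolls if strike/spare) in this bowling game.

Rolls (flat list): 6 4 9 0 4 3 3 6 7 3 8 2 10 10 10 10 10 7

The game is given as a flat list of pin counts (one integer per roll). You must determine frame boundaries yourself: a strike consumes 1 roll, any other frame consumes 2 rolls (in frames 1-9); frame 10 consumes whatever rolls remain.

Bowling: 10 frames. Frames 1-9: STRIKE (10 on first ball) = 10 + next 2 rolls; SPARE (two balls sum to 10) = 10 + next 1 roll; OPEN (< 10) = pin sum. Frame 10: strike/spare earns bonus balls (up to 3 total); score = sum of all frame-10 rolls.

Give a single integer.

Frame 1: SPARE (6+4=10). 10 + next roll (9) = 19. Cumulative: 19
Frame 2: OPEN (9+0=9). Cumulative: 28
Frame 3: OPEN (4+3=7). Cumulative: 35
Frame 4: OPEN (3+6=9). Cumulative: 44
Frame 5: SPARE (7+3=10). 10 + next roll (8) = 18. Cumulative: 62
Frame 6: SPARE (8+2=10). 10 + next roll (10) = 20. Cumulative: 82
Frame 7: STRIKE. 10 + next two rolls (10+10) = 30. Cumulative: 112
Frame 8: STRIKE. 10 + next two rolls (10+10) = 30. Cumulative: 142
Frame 9: STRIKE. 10 + next two rolls (10+10) = 30. Cumulative: 172
Frame 10: STRIKE. Sum of all frame-10 rolls (10+10+7) = 27. Cumulative: 199

Answer: 27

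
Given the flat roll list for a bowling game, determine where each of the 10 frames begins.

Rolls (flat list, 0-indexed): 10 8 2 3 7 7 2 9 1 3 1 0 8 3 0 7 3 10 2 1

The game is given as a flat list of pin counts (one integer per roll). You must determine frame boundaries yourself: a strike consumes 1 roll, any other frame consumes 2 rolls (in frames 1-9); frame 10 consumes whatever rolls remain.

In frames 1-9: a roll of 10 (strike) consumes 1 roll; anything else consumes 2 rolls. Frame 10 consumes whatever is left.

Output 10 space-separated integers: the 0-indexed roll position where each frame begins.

Frame 1 starts at roll index 0: roll=10 (strike), consumes 1 roll
Frame 2 starts at roll index 1: rolls=8,2 (sum=10), consumes 2 rolls
Frame 3 starts at roll index 3: rolls=3,7 (sum=10), consumes 2 rolls
Frame 4 starts at roll index 5: rolls=7,2 (sum=9), consumes 2 rolls
Frame 5 starts at roll index 7: rolls=9,1 (sum=10), consumes 2 rolls
Frame 6 starts at roll index 9: rolls=3,1 (sum=4), consumes 2 rolls
Frame 7 starts at roll index 11: rolls=0,8 (sum=8), consumes 2 rolls
Frame 8 starts at roll index 13: rolls=3,0 (sum=3), consumes 2 rolls
Frame 9 starts at roll index 15: rolls=7,3 (sum=10), consumes 2 rolls
Frame 10 starts at roll index 17: 3 remaining rolls

Answer: 0 1 3 5 7 9 11 13 15 17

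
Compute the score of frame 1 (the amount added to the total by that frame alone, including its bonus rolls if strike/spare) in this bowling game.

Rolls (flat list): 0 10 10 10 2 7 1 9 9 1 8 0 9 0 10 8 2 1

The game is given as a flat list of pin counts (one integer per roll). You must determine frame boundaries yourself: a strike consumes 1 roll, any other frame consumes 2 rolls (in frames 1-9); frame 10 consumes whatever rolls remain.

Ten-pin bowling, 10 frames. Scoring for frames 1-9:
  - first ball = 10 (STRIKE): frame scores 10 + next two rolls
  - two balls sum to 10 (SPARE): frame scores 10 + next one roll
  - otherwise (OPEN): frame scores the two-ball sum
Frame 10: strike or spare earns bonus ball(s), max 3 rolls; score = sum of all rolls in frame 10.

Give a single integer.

Frame 1: SPARE (0+10=10). 10 + next roll (10) = 20. Cumulative: 20
Frame 2: STRIKE. 10 + next two rolls (10+2) = 22. Cumulative: 42
Frame 3: STRIKE. 10 + next two rolls (2+7) = 19. Cumulative: 61

Answer: 20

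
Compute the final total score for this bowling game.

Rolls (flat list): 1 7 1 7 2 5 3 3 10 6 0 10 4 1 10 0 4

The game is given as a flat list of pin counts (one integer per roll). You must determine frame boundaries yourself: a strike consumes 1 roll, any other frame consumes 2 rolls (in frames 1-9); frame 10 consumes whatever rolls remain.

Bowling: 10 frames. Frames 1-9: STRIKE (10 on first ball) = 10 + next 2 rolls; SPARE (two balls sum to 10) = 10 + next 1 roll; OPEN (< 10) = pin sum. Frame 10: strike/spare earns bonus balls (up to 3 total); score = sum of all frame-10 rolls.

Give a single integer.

Answer: 89

Derivation:
Frame 1: OPEN (1+7=8). Cumulative: 8
Frame 2: OPEN (1+7=8). Cumulative: 16
Frame 3: OPEN (2+5=7). Cumulative: 23
Frame 4: OPEN (3+3=6). Cumulative: 29
Frame 5: STRIKE. 10 + next two rolls (6+0) = 16. Cumulative: 45
Frame 6: OPEN (6+0=6). Cumulative: 51
Frame 7: STRIKE. 10 + next two rolls (4+1) = 15. Cumulative: 66
Frame 8: OPEN (4+1=5). Cumulative: 71
Frame 9: STRIKE. 10 + next two rolls (0+4) = 14. Cumulative: 85
Frame 10: OPEN. Sum of all frame-10 rolls (0+4) = 4. Cumulative: 89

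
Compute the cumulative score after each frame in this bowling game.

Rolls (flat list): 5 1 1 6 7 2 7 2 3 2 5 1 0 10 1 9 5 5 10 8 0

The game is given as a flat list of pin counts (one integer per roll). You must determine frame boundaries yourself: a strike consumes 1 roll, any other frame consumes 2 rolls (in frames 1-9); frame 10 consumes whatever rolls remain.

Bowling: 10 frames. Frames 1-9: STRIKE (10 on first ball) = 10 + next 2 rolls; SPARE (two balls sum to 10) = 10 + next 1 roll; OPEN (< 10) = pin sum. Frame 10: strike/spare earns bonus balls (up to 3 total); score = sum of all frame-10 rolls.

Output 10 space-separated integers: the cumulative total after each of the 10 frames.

Answer: 6 13 22 31 36 42 53 68 88 106

Derivation:
Frame 1: OPEN (5+1=6). Cumulative: 6
Frame 2: OPEN (1+6=7). Cumulative: 13
Frame 3: OPEN (7+2=9). Cumulative: 22
Frame 4: OPEN (7+2=9). Cumulative: 31
Frame 5: OPEN (3+2=5). Cumulative: 36
Frame 6: OPEN (5+1=6). Cumulative: 42
Frame 7: SPARE (0+10=10). 10 + next roll (1) = 11. Cumulative: 53
Frame 8: SPARE (1+9=10). 10 + next roll (5) = 15. Cumulative: 68
Frame 9: SPARE (5+5=10). 10 + next roll (10) = 20. Cumulative: 88
Frame 10: STRIKE. Sum of all frame-10 rolls (10+8+0) = 18. Cumulative: 106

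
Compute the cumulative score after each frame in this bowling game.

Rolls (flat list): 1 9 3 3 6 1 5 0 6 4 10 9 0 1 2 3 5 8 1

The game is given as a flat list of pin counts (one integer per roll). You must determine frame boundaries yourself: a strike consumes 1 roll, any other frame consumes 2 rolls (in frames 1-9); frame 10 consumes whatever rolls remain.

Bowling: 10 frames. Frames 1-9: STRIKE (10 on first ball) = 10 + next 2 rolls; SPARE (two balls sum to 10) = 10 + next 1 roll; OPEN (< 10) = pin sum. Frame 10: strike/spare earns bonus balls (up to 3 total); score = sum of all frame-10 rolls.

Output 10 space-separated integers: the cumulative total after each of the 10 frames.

Answer: 13 19 26 31 51 70 79 82 90 99

Derivation:
Frame 1: SPARE (1+9=10). 10 + next roll (3) = 13. Cumulative: 13
Frame 2: OPEN (3+3=6). Cumulative: 19
Frame 3: OPEN (6+1=7). Cumulative: 26
Frame 4: OPEN (5+0=5). Cumulative: 31
Frame 5: SPARE (6+4=10). 10 + next roll (10) = 20. Cumulative: 51
Frame 6: STRIKE. 10 + next two rolls (9+0) = 19. Cumulative: 70
Frame 7: OPEN (9+0=9). Cumulative: 79
Frame 8: OPEN (1+2=3). Cumulative: 82
Frame 9: OPEN (3+5=8). Cumulative: 90
Frame 10: OPEN. Sum of all frame-10 rolls (8+1) = 9. Cumulative: 99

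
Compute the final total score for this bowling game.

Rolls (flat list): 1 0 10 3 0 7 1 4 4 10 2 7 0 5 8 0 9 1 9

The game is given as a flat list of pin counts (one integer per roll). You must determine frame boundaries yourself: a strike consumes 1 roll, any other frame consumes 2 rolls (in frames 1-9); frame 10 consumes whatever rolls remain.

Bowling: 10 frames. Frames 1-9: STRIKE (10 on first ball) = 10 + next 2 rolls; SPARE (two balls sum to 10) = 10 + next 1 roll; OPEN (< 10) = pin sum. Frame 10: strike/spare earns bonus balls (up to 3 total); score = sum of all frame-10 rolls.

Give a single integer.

Answer: 93

Derivation:
Frame 1: OPEN (1+0=1). Cumulative: 1
Frame 2: STRIKE. 10 + next two rolls (3+0) = 13. Cumulative: 14
Frame 3: OPEN (3+0=3). Cumulative: 17
Frame 4: OPEN (7+1=8). Cumulative: 25
Frame 5: OPEN (4+4=8). Cumulative: 33
Frame 6: STRIKE. 10 + next two rolls (2+7) = 19. Cumulative: 52
Frame 7: OPEN (2+7=9). Cumulative: 61
Frame 8: OPEN (0+5=5). Cumulative: 66
Frame 9: OPEN (8+0=8). Cumulative: 74
Frame 10: SPARE. Sum of all frame-10 rolls (9+1+9) = 19. Cumulative: 93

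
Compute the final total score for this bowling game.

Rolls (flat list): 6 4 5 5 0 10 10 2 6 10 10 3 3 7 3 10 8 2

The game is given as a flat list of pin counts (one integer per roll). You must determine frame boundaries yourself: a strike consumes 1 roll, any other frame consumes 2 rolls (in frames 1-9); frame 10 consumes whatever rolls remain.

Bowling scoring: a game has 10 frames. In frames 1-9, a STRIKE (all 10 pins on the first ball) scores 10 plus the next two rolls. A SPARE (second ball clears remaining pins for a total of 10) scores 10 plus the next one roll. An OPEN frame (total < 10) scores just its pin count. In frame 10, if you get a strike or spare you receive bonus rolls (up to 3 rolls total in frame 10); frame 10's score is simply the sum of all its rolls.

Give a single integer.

Answer: 156

Derivation:
Frame 1: SPARE (6+4=10). 10 + next roll (5) = 15. Cumulative: 15
Frame 2: SPARE (5+5=10). 10 + next roll (0) = 10. Cumulative: 25
Frame 3: SPARE (0+10=10). 10 + next roll (10) = 20. Cumulative: 45
Frame 4: STRIKE. 10 + next two rolls (2+6) = 18. Cumulative: 63
Frame 5: OPEN (2+6=8). Cumulative: 71
Frame 6: STRIKE. 10 + next two rolls (10+3) = 23. Cumulative: 94
Frame 7: STRIKE. 10 + next two rolls (3+3) = 16. Cumulative: 110
Frame 8: OPEN (3+3=6). Cumulative: 116
Frame 9: SPARE (7+3=10). 10 + next roll (10) = 20. Cumulative: 136
Frame 10: STRIKE. Sum of all frame-10 rolls (10+8+2) = 20. Cumulative: 156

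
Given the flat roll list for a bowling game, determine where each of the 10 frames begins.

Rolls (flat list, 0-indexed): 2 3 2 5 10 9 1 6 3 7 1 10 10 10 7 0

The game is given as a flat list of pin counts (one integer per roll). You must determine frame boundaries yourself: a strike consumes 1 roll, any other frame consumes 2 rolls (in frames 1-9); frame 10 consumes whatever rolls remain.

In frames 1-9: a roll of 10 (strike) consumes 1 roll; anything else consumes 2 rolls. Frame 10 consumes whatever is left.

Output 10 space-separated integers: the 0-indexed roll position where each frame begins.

Answer: 0 2 4 5 7 9 11 12 13 14

Derivation:
Frame 1 starts at roll index 0: rolls=2,3 (sum=5), consumes 2 rolls
Frame 2 starts at roll index 2: rolls=2,5 (sum=7), consumes 2 rolls
Frame 3 starts at roll index 4: roll=10 (strike), consumes 1 roll
Frame 4 starts at roll index 5: rolls=9,1 (sum=10), consumes 2 rolls
Frame 5 starts at roll index 7: rolls=6,3 (sum=9), consumes 2 rolls
Frame 6 starts at roll index 9: rolls=7,1 (sum=8), consumes 2 rolls
Frame 7 starts at roll index 11: roll=10 (strike), consumes 1 roll
Frame 8 starts at roll index 12: roll=10 (strike), consumes 1 roll
Frame 9 starts at roll index 13: roll=10 (strike), consumes 1 roll
Frame 10 starts at roll index 14: 2 remaining rolls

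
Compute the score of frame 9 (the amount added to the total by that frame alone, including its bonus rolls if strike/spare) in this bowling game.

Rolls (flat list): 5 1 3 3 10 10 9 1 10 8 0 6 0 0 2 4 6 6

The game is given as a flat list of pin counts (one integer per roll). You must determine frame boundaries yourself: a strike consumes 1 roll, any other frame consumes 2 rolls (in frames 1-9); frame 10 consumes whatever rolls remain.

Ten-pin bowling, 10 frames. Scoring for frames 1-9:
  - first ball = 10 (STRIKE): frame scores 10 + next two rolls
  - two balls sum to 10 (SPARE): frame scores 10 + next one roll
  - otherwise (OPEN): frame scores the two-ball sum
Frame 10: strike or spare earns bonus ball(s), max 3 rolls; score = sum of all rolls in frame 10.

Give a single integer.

Frame 1: OPEN (5+1=6). Cumulative: 6
Frame 2: OPEN (3+3=6). Cumulative: 12
Frame 3: STRIKE. 10 + next two rolls (10+9) = 29. Cumulative: 41
Frame 4: STRIKE. 10 + next two rolls (9+1) = 20. Cumulative: 61
Frame 5: SPARE (9+1=10). 10 + next roll (10) = 20. Cumulative: 81
Frame 6: STRIKE. 10 + next two rolls (8+0) = 18. Cumulative: 99
Frame 7: OPEN (8+0=8). Cumulative: 107
Frame 8: OPEN (6+0=6). Cumulative: 113
Frame 9: OPEN (0+2=2). Cumulative: 115
Frame 10: SPARE. Sum of all frame-10 rolls (4+6+6) = 16. Cumulative: 131

Answer: 2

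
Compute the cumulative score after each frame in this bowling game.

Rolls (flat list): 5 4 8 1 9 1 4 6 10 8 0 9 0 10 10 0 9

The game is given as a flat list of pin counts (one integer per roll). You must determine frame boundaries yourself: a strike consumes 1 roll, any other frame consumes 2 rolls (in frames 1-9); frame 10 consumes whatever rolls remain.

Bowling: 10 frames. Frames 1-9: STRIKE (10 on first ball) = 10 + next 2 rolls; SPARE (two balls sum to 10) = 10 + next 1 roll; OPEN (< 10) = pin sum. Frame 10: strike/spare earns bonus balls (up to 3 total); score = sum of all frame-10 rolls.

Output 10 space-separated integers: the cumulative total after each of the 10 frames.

Frame 1: OPEN (5+4=9). Cumulative: 9
Frame 2: OPEN (8+1=9). Cumulative: 18
Frame 3: SPARE (9+1=10). 10 + next roll (4) = 14. Cumulative: 32
Frame 4: SPARE (4+6=10). 10 + next roll (10) = 20. Cumulative: 52
Frame 5: STRIKE. 10 + next two rolls (8+0) = 18. Cumulative: 70
Frame 6: OPEN (8+0=8). Cumulative: 78
Frame 7: OPEN (9+0=9). Cumulative: 87
Frame 8: STRIKE. 10 + next two rolls (10+0) = 20. Cumulative: 107
Frame 9: STRIKE. 10 + next two rolls (0+9) = 19. Cumulative: 126
Frame 10: OPEN. Sum of all frame-10 rolls (0+9) = 9. Cumulative: 135

Answer: 9 18 32 52 70 78 87 107 126 135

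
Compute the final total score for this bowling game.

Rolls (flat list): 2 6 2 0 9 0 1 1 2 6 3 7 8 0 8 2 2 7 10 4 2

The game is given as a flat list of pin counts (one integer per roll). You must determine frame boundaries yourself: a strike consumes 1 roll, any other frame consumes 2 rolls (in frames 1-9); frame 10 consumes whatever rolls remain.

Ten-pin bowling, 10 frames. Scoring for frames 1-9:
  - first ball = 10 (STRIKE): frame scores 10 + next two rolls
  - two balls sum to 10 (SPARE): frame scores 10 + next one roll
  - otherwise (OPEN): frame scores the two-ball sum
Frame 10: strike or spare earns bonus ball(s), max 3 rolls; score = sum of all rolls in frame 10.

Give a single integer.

Frame 1: OPEN (2+6=8). Cumulative: 8
Frame 2: OPEN (2+0=2). Cumulative: 10
Frame 3: OPEN (9+0=9). Cumulative: 19
Frame 4: OPEN (1+1=2). Cumulative: 21
Frame 5: OPEN (2+6=8). Cumulative: 29
Frame 6: SPARE (3+7=10). 10 + next roll (8) = 18. Cumulative: 47
Frame 7: OPEN (8+0=8). Cumulative: 55
Frame 8: SPARE (8+2=10). 10 + next roll (2) = 12. Cumulative: 67
Frame 9: OPEN (2+7=9). Cumulative: 76
Frame 10: STRIKE. Sum of all frame-10 rolls (10+4+2) = 16. Cumulative: 92

Answer: 92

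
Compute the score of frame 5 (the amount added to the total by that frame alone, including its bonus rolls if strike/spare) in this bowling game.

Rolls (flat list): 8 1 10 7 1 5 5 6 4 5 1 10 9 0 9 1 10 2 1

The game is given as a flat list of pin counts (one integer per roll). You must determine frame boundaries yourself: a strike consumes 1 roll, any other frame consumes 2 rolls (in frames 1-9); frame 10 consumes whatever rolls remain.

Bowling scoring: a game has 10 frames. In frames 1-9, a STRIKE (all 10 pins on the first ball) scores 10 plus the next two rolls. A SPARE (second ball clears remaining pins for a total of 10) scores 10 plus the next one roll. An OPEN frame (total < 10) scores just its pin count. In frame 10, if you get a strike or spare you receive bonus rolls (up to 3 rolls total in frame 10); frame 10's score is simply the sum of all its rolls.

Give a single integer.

Answer: 15

Derivation:
Frame 1: OPEN (8+1=9). Cumulative: 9
Frame 2: STRIKE. 10 + next two rolls (7+1) = 18. Cumulative: 27
Frame 3: OPEN (7+1=8). Cumulative: 35
Frame 4: SPARE (5+5=10). 10 + next roll (6) = 16. Cumulative: 51
Frame 5: SPARE (6+4=10). 10 + next roll (5) = 15. Cumulative: 66
Frame 6: OPEN (5+1=6). Cumulative: 72
Frame 7: STRIKE. 10 + next two rolls (9+0) = 19. Cumulative: 91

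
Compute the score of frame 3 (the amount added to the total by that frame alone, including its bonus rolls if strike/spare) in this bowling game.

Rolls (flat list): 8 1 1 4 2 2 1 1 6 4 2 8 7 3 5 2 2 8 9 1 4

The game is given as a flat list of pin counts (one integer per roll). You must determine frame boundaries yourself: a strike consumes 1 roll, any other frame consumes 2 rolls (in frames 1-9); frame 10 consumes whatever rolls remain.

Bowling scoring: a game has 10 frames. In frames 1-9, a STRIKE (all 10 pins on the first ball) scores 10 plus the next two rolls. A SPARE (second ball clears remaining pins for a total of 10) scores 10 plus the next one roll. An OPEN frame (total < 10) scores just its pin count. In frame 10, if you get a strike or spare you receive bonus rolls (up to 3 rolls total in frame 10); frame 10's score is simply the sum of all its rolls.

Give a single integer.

Answer: 4

Derivation:
Frame 1: OPEN (8+1=9). Cumulative: 9
Frame 2: OPEN (1+4=5). Cumulative: 14
Frame 3: OPEN (2+2=4). Cumulative: 18
Frame 4: OPEN (1+1=2). Cumulative: 20
Frame 5: SPARE (6+4=10). 10 + next roll (2) = 12. Cumulative: 32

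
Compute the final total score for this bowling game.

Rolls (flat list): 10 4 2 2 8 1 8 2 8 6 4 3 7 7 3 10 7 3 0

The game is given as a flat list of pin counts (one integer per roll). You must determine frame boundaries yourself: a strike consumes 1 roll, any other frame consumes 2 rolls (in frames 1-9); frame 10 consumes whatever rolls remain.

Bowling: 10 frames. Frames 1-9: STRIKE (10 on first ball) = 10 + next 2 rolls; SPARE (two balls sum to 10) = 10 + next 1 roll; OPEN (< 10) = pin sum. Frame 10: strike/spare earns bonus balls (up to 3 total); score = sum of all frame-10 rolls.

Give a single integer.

Answer: 138

Derivation:
Frame 1: STRIKE. 10 + next two rolls (4+2) = 16. Cumulative: 16
Frame 2: OPEN (4+2=6). Cumulative: 22
Frame 3: SPARE (2+8=10). 10 + next roll (1) = 11. Cumulative: 33
Frame 4: OPEN (1+8=9). Cumulative: 42
Frame 5: SPARE (2+8=10). 10 + next roll (6) = 16. Cumulative: 58
Frame 6: SPARE (6+4=10). 10 + next roll (3) = 13. Cumulative: 71
Frame 7: SPARE (3+7=10). 10 + next roll (7) = 17. Cumulative: 88
Frame 8: SPARE (7+3=10). 10 + next roll (10) = 20. Cumulative: 108
Frame 9: STRIKE. 10 + next two rolls (7+3) = 20. Cumulative: 128
Frame 10: SPARE. Sum of all frame-10 rolls (7+3+0) = 10. Cumulative: 138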